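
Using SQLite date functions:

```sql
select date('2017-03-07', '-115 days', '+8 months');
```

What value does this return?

Applying '-115 days' to 2017-03-07: counting 115 days back gives 2016-11-12.
Adding +8 months to 2016-11-12 gives 2017-07-12.

2017-07-12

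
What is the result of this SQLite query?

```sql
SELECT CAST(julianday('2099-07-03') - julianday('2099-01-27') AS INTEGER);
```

4 days remain in January 2099 after the 27th (31 − 27).
February 2099: 28 days.
March 2099: 31 days.
April 2099: 30 days.
May 2099: 31 days.
June 2099: 30 days.
Then 3 days into July 2099.
Total: 4 + 28 + 31 + 30 + 31 + 30 + 3 = 157.

157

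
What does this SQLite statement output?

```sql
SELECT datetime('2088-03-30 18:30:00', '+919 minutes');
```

2088-03-31 09:49:00

919 minutes = 15h 19m; +919 minutes from 2088-03-30 18:30:00 is 2088-03-31 09:49:00 (crosses midnight).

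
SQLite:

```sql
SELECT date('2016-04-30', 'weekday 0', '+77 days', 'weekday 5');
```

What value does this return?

2016-07-22

`weekday 0` advances to the next Sunday; 2016-04-30 is a Saturday, so it moves forward to 2016-05-01.
Applying '+77 days' to 2016-05-01: counting 77 days forward gives 2016-07-17.
`weekday 5` advances to the next Friday; 2016-07-17 is a Sunday, so it moves forward to 2016-07-22.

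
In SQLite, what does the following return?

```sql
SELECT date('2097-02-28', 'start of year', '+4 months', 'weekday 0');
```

2097-05-05

`start of year` rewinds 2097-02-28 to 2097-01-01.
Adding +4 months to 2097-01-01 gives 2097-05-01.
`weekday 0` advances to the next Sunday; 2097-05-01 is a Wednesday, so it moves forward to 2097-05-05.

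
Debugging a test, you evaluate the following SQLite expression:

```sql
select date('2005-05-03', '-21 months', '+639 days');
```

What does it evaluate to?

Adding -21 months to 2005-05-03 gives 2003-08-03.
Applying '+639 days' to 2003-08-03: counting 639 days forward gives 2005-05-03.

2005-05-03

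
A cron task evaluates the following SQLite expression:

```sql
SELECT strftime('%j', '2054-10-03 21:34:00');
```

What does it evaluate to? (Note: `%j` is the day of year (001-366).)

Day-of-year for 2054-10-03: days since 2054-01-01 inclusive = 276, zero-padded to 276.

276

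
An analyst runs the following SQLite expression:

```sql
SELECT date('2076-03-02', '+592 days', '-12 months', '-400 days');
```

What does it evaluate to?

2075-09-11

Applying '+592 days' to 2076-03-02: counting 592 days forward gives 2077-10-15.
Adding -12 months to 2077-10-15 gives 2076-10-15.
Applying '-400 days' to 2076-10-15: counting 400 days back gives 2075-09-11.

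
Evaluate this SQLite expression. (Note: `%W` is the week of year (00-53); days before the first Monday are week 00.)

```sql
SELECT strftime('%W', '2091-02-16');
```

07

2091-02-16 is a Friday. SQLite's %W counts Mondays since the year started; the result is 07.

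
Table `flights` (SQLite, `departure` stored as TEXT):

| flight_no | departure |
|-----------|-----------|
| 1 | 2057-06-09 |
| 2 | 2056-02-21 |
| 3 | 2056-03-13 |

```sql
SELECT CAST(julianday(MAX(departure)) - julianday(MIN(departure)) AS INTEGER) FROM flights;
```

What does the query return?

MIN = 2056-02-21, MAX = 2057-06-09.
8 days remain in February 2056 after the 21st (29 − 21).
Full months from March 2056 through May 2057 contribute their day counts.
Then 9 days into June 2057.
Total: 8 + 31 + 30 + 31 + 30 + 31 + 31 + 30 + 31 + 30 + 31 + 31 + 28 + 31 + 30 + 31 + 9 = 474.

474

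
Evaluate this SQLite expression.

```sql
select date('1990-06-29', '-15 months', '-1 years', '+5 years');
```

Adding -15 months to 1990-06-29 gives 1989-03-29.
Adding -1 year to 1989-03-29 gives 1988-03-29.
Adding +5 years to 1988-03-29 gives 1993-03-29.

1993-03-29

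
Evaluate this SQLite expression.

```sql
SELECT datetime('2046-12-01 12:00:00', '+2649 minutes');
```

2649 minutes = 44h 9m; +2649 minutes from 2046-12-01 12:00:00 is 2046-12-03 08:09:00 (crosses midnight).

2046-12-03 08:09:00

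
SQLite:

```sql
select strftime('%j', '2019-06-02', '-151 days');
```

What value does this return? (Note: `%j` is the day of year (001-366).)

First apply '-151 days': 2019-06-02 → 2019-01-02.
Day-of-year for 2019-01-02: days since 2019-01-01 inclusive = 2, zero-padded to 002.

002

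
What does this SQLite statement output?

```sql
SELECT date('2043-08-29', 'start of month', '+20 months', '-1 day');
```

2045-03-31

`start of month` rewinds 2043-08-29 to 2043-08-01.
Adding +20 months to 2043-08-01 gives 2045-04-01.
Going back 1 day from 2045-04-01 reaches 2045-03-31 (last day of March, 31 days).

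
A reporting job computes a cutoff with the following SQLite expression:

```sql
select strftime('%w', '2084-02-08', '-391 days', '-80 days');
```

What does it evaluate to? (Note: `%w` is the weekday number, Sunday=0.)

First apply '-391 days', '-80 days': 2084-02-08 → 2082-10-25.
2082-10-25 is a Sunday; with Sunday=0 that is 0.

0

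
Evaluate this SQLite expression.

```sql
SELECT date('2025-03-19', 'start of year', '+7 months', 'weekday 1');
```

`start of year` rewinds 2025-03-19 to 2025-01-01.
Adding +7 months to 2025-01-01 gives 2025-08-01.
`weekday 1` advances to the next Monday; 2025-08-01 is a Friday, so it moves forward to 2025-08-04.

2025-08-04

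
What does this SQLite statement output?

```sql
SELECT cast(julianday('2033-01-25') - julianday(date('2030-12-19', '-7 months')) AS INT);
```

Adding -7 months to 2030-12-19 gives 2030-05-19.
12 days remain in May 2030 after the 19th (31 − 19).
Full months from June 2030 through December 2032 contribute their day counts.
Then 25 days into January 2033.
Total: 12 + 30 + 31 + 31 + 30 + 31 + 30 + 31 + 31 + 28 + 31 + 30 + 31 + 30 + 31 + 31 + 30 + 31 + 30 + 31 + 31 + 29 + 31 + 30 + 31 + 30 + 31 + 31 + 30 + 31 + 30 + 31 + 25 = 982.

982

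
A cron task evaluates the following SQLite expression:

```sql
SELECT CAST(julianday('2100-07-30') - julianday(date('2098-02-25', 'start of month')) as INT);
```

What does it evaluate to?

`start of month` rewinds 2098-02-25 to 2098-02-01.
27 days remain in February 2098 after the 1st (28 − 1).
Full months from March 2098 through June 2100 contribute their day counts.
Then 30 days into July 2100.
Total: 27 + 31 + 30 + 31 + 30 + 31 + 31 + 30 + 31 + 30 + 31 + 31 + 28 + 31 + 30 + 31 + 30 + 31 + 31 + 30 + 31 + 30 + 31 + 31 + 28 + 31 + 30 + 31 + 30 + 30 = 909.

909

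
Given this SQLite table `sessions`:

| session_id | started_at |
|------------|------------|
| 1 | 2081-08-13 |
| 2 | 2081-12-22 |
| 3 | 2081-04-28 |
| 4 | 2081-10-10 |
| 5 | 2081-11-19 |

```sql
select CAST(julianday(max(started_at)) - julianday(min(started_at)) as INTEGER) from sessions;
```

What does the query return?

238

MIN = 2081-04-28, MAX = 2081-12-22.
2 days remain in April 2081 after the 28th (30 − 28).
Full months from May 2081 through November 2081 contribute their day counts.
Then 22 days into December 2081.
Total: 2 + 31 + 30 + 31 + 31 + 30 + 31 + 30 + 22 = 238.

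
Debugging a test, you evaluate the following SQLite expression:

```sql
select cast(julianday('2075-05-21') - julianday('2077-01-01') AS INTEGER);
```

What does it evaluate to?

-591

10 days remain in May 2075 after the 21st (31 − 21).
Full months from June 2075 through December 2076 contribute their day counts.
Then 1 day into January 2077.
Total: 10 + 30 + 31 + 31 + 30 + 31 + 30 + 31 + 31 + 29 + 31 + 30 + 31 + 30 + 31 + 31 + 30 + 31 + 30 + 31 + 1 = 591.
The subtraction is earlier − later, so the result is −591 → -591.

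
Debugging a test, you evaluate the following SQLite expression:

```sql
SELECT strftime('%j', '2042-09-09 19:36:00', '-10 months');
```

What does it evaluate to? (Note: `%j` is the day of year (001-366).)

First apply '-10 months': 2042-09-09 19:36:00 → 2041-11-09 19:36:00.
Day-of-year for 2041-11-09: days since 2041-01-01 inclusive = 313, zero-padded to 313.

313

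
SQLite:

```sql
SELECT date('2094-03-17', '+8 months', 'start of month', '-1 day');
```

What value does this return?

Adding +8 months to 2094-03-17 gives 2094-11-17.
`start of month` rewinds 2094-11-17 to 2094-11-01.
Going back 1 day from 2094-11-01 reaches 2094-10-31 (last day of October, 31 days).

2094-10-31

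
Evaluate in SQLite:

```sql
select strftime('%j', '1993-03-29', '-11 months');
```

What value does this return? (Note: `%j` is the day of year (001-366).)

120

First apply '-11 months': 1993-03-29 → 1992-04-29.
Day-of-year for 1992-04-29: days since 1992-01-01 inclusive = 120, zero-padded to 120.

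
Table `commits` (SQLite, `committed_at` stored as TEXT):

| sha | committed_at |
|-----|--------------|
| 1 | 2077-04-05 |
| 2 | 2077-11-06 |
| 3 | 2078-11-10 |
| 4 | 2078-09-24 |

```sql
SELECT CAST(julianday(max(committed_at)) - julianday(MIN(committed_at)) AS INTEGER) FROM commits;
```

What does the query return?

584

MIN = 2077-04-05, MAX = 2078-11-10.
25 days remain in April 2077 after the 5th (30 − 5).
Full months from May 2077 through October 2078 contribute their day counts.
Then 10 days into November 2078.
Total: 25 + 31 + 30 + 31 + 31 + 30 + 31 + 30 + 31 + 31 + 28 + 31 + 30 + 31 + 30 + 31 + 31 + 30 + 31 + 10 = 584.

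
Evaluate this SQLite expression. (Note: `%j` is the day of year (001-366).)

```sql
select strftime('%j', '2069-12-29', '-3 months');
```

272

First apply '-3 months': 2069-12-29 → 2069-09-29.
Day-of-year for 2069-09-29: days since 2069-01-01 inclusive = 272, zero-padded to 272.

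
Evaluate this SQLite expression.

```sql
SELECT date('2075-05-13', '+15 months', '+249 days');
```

Adding +15 months to 2075-05-13 gives 2076-08-13.
Applying '+249 days' to 2076-08-13: counting 249 days forward gives 2077-04-19.

2077-04-19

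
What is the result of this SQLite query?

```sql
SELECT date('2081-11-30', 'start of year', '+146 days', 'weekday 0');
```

2081-06-01

`start of year` rewinds 2081-11-30 to 2081-01-01.
Applying '+146 days' to 2081-01-01: counting 146 days forward gives 2081-05-27.
`weekday 0` advances to the next Sunday; 2081-05-27 is a Tuesday, so it moves forward to 2081-06-01.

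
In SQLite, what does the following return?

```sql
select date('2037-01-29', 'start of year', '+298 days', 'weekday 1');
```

2037-10-26

`start of year` rewinds 2037-01-29 to 2037-01-01.
Applying '+298 days' to 2037-01-01: counting 298 days forward gives 2037-10-26.
`weekday 1` advances to the next Monday; 2037-10-26 is already a Monday, so it stays at 2037-10-26.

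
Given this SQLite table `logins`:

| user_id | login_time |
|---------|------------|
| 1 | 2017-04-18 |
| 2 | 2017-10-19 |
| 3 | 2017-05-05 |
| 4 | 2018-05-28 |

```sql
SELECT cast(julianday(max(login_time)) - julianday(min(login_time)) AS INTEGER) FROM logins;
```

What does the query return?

405

MIN = 2017-04-18, MAX = 2018-05-28.
12 days remain in April 2017 after the 18th (30 − 18).
Full months from May 2017 through April 2018 contribute their day counts.
Then 28 days into May 2018.
Total: 12 + 31 + 30 + 31 + 31 + 30 + 31 + 30 + 31 + 31 + 28 + 31 + 30 + 28 = 405.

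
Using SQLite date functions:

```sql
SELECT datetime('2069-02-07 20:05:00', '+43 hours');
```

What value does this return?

+43 hours from 2069-02-07 20:05:00 is 2069-02-09 15:05:00 (crosses midnight).

2069-02-09 15:05:00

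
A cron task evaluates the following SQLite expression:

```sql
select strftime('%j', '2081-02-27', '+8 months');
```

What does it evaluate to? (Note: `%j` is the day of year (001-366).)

First apply '+8 months': 2081-02-27 → 2081-10-27.
Day-of-year for 2081-10-27: days since 2081-01-01 inclusive = 300, zero-padded to 300.

300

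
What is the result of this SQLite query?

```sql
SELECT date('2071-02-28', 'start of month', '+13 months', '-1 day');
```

`start of month` rewinds 2071-02-28 to 2071-02-01.
Adding +13 months to 2071-02-01 gives 2072-03-01.
Going back 1 day from 2072-03-01 reaches 2072-02-29 (last day of February, 29 days).

2072-02-29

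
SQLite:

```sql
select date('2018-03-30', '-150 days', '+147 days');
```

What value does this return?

Applying '-150 days' to 2018-03-30: counting 150 days back gives 2017-10-31.
Applying '+147 days' to 2017-10-31: counting 147 days forward gives 2018-03-27.

2018-03-27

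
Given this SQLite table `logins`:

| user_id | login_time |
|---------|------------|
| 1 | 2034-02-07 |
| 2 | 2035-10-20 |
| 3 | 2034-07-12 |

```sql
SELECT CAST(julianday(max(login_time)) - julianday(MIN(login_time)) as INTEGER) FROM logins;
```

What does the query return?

620

MIN = 2034-02-07, MAX = 2035-10-20.
21 days remain in February 2034 after the 7th (28 − 7).
Full months from March 2034 through September 2035 contribute their day counts.
Then 20 days into October 2035.
Total: 21 + 31 + 30 + 31 + 30 + 31 + 31 + 30 + 31 + 30 + 31 + 31 + 28 + 31 + 30 + 31 + 30 + 31 + 31 + 30 + 20 = 620.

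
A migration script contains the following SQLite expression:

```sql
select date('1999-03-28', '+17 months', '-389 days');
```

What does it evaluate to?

1999-08-05

Adding +17 months to 1999-03-28 gives 2000-08-28.
Applying '-389 days' to 2000-08-28: counting 389 days back gives 1999-08-05.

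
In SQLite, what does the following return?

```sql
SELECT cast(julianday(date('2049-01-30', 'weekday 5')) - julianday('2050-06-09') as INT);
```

-489

`weekday 5` advances to the next Friday; 2049-01-30 is a Saturday, so it moves forward to 2049-02-05.
23 days remain in February 2049 after the 5th (28 − 5).
Full months from March 2049 through May 2050 contribute their day counts.
Then 9 days into June 2050.
Total: 23 + 31 + 30 + 31 + 30 + 31 + 31 + 30 + 31 + 30 + 31 + 31 + 28 + 31 + 30 + 31 + 9 = 489.
The subtraction is earlier − later, so the result is −489 → -489.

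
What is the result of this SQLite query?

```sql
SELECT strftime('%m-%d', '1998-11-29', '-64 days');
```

09-26

First apply '-64 days': 1998-11-29 → 1998-09-26.
`%m-%d` extracts the month-day: 09-26.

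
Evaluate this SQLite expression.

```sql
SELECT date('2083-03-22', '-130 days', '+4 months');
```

2083-03-12

Applying '-130 days' to 2083-03-22: counting 130 days back gives 2082-11-12.
Adding +4 months to 2082-11-12 gives 2083-03-12.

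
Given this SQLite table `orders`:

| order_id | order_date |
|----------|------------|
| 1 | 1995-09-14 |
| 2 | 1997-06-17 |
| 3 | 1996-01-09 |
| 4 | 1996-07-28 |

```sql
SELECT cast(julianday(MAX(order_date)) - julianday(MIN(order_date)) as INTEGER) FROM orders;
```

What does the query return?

642

MIN = 1995-09-14, MAX = 1997-06-17.
16 days remain in September 1995 after the 14th (30 − 14).
Full months from October 1995 through May 1997 contribute their day counts.
Then 17 days into June 1997.
Total: 16 + 31 + 30 + 31 + 31 + 29 + 31 + 30 + 31 + 30 + 31 + 31 + 30 + 31 + 30 + 31 + 31 + 28 + 31 + 30 + 31 + 17 = 642.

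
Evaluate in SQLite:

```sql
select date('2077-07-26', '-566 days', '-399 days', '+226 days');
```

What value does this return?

Applying '-566 days' to 2077-07-26: counting 566 days back gives 2076-01-07.
Applying '-399 days' to 2076-01-07: counting 399 days back gives 2074-12-04.
Applying '+226 days' to 2074-12-04: counting 226 days forward gives 2075-07-18.

2075-07-18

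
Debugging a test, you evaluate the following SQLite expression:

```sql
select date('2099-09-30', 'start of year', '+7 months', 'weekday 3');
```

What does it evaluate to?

`start of year` rewinds 2099-09-30 to 2099-01-01.
Adding +7 months to 2099-01-01 gives 2099-08-01.
`weekday 3` advances to the next Wednesday; 2099-08-01 is a Saturday, so it moves forward to 2099-08-05.

2099-08-05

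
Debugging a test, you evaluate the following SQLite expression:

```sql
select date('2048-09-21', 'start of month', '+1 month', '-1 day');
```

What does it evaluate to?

`start of month` rewinds 2048-09-21 to 2048-09-01.
Adding +1 month to 2048-09-01 gives 2048-10-01.
Going back 1 day from 2048-10-01 reaches 2048-09-30 (last day of September, 30 days).

2048-09-30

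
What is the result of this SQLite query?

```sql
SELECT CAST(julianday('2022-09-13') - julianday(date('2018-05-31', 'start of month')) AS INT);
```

1596

`start of month` rewinds 2018-05-31 to 2018-05-01.
30 days remain in May 2018 after the 1st (31 − 1).
Full months from June 2018 through August 2022 contribute their day counts.
Then 13 days into September 2022.
Total: 30 + 30 + 31 + 31 + 30 + 31 + 30 + 31 + 31 + 28 + 31 + 30 + 31 + 30 + 31 + 31 + 30 + 31 + 30 + 31 + 31 + 29 + 31 + 30 + 31 + 30 + 31 + 31 + 30 + 31 + 30 + 31 + 31 + 28 + 31 + 30 + 31 + 30 + 31 + 31 + 30 + 31 + 30 + 31 + 31 + 28 + 31 + 30 + 31 + 30 + 31 + 31 + 13 = 1596.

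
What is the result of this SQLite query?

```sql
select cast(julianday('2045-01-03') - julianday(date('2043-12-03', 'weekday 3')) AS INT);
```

`weekday 3` advances to the next Wednesday; 2043-12-03 is a Thursday, so it moves forward to 2043-12-09.
22 days remain in December 2043 after the 9th (31 − 9).
Full months from January 2044 through December 2044 contribute their day counts.
Then 3 days into January 2045.
Total: 22 + 31 + 29 + 31 + 30 + 31 + 30 + 31 + 31 + 30 + 31 + 30 + 31 + 3 = 391.

391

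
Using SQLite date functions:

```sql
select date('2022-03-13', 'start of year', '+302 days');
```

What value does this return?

`start of year` rewinds 2022-03-13 to 2022-01-01.
Applying '+302 days' to 2022-01-01: counting 302 days forward gives 2022-10-30.

2022-10-30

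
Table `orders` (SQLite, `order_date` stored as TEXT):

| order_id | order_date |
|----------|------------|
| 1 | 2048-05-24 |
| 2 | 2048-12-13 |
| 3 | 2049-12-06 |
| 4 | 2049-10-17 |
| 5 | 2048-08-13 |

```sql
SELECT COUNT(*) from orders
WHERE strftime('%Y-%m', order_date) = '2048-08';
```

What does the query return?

1

Rows with year-month 2048-08: 2048-08-13 → 1.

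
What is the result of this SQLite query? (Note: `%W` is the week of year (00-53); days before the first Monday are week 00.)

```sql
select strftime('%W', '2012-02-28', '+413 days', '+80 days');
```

First apply '+413 days', '+80 days': 2012-02-28 → 2013-07-05.
2013-07-05 is a Friday. SQLite's %W counts Mondays since the year started; the result is 26.

26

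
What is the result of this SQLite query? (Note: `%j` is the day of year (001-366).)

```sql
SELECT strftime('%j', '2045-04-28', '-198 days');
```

286

First apply '-198 days': 2045-04-28 → 2044-10-12.
Day-of-year for 2044-10-12: days since 2044-01-01 inclusive = 286, zero-padded to 286.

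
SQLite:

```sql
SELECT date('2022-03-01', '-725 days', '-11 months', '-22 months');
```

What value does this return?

Applying '-725 days' to 2022-03-01: counting 725 days back gives 2020-03-06.
Adding -11 months to 2020-03-06 gives 2019-04-06.
Adding -22 months to 2019-04-06 gives 2017-06-06.

2017-06-06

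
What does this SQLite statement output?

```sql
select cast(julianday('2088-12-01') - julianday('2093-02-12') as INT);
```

30 days remain in December 2088 after the 1st (31 − 1).
Full months from January 2089 through January 2093 contribute their day counts.
Then 12 days into February 2093.
Total: 30 + 31 + 28 + 31 + 30 + 31 + 30 + 31 + 31 + 30 + 31 + 30 + 31 + 31 + 28 + 31 + 30 + 31 + 30 + 31 + 31 + 30 + 31 + 30 + 31 + 31 + 28 + 31 + 30 + 31 + 30 + 31 + 31 + 30 + 31 + 30 + 31 + 31 + 29 + 31 + 30 + 31 + 30 + 31 + 31 + 30 + 31 + 30 + 31 + 31 + 12 = 1534.
The subtraction is earlier − later, so the result is −1534 → -1534.

-1534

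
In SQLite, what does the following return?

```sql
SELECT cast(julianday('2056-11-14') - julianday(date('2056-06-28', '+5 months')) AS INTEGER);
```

-14

Adding +5 months to 2056-06-28 gives 2056-11-28.
Both dates are in November 2056: 28 − 14 = 14.
The subtraction is earlier − later, so the result is −14 → -14.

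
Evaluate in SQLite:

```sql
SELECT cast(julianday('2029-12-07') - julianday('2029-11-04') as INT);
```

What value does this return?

33

26 days remain in November 2029 after the 4th (30 − 4).
Then 7 days into December 2029.
Total: 26 + 7 = 33.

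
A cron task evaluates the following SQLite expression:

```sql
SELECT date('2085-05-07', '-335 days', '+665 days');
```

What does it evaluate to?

2086-04-02

Applying '-335 days' to 2085-05-07: counting 335 days back gives 2084-06-06.
Applying '+665 days' to 2084-06-06: counting 665 days forward gives 2086-04-02.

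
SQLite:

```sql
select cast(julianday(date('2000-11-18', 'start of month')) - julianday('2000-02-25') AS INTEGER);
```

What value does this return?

250

`start of month` rewinds 2000-11-18 to 2000-11-01.
4 days remain in February 2000 after the 25th (29 − 25).
Full months from March 2000 through October 2000 contribute their day counts.
Then 1 day into November 2000.
Total: 4 + 31 + 30 + 31 + 30 + 31 + 31 + 30 + 31 + 1 = 250.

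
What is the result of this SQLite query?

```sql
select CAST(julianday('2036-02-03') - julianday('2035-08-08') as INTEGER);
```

23 days remain in August 2035 after the 8th (31 − 8).
September 2035: 30 days.
October 2035: 31 days.
November 2035: 30 days.
December 2035: 31 days.
January 2036: 31 days.
Then 3 days into February 2036.
Total: 23 + 30 + 31 + 30 + 31 + 31 + 3 = 179.

179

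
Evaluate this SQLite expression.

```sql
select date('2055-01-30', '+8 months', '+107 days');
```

2056-01-15

Adding +8 months to 2055-01-30 gives 2055-09-30.
Applying '+107 days' to 2055-09-30: counting 107 days forward gives 2056-01-15.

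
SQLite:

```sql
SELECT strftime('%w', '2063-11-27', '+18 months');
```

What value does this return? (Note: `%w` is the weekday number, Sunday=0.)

3

First apply '+18 months': 2063-11-27 → 2065-05-27.
2065-05-27 is a Wednesday; with Sunday=0 that is 3.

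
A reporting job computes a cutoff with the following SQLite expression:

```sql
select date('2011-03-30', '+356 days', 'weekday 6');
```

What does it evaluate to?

Applying '+356 days' to 2011-03-30: counting 356 days forward gives 2012-03-20.
`weekday 6` advances to the next Saturday; 2012-03-20 is a Tuesday, so it moves forward to 2012-03-24.

2012-03-24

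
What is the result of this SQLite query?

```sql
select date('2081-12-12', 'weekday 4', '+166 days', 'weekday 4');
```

`weekday 4` advances to the next Thursday; 2081-12-12 is a Friday, so it moves forward to 2081-12-18.
Applying '+166 days' to 2081-12-18: counting 166 days forward gives 2082-06-02.
`weekday 4` advances to the next Thursday; 2082-06-02 is a Tuesday, so it moves forward to 2082-06-04.

2082-06-04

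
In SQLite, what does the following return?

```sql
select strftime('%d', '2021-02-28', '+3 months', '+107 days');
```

12

First apply '+3 months', '+107 days': 2021-02-28 → 2021-09-12.
`%d` extracts the 2-digit day of month: 12.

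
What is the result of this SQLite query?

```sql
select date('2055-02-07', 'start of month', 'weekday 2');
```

`start of month` rewinds 2055-02-07 to 2055-02-01.
`weekday 2` advances to the next Tuesday; 2055-02-01 is a Monday, so it moves forward to 2055-02-02.

2055-02-02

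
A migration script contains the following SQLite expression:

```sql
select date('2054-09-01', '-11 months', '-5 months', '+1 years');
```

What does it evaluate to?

Adding -11 months to 2054-09-01 gives 2053-10-01.
Adding -5 months to 2053-10-01 gives 2053-05-01.
Adding +1 year to 2053-05-01 gives 2054-05-01.

2054-05-01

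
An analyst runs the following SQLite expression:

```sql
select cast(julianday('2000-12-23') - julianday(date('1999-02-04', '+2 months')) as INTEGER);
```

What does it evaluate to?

629

Adding +2 months to 1999-02-04 gives 1999-04-04.
26 days remain in April 1999 after the 4th (30 − 4).
Full months from May 1999 through November 2000 contribute their day counts.
Then 23 days into December 2000.
Total: 26 + 31 + 30 + 31 + 31 + 30 + 31 + 30 + 31 + 31 + 29 + 31 + 30 + 31 + 30 + 31 + 31 + 30 + 31 + 30 + 23 = 629.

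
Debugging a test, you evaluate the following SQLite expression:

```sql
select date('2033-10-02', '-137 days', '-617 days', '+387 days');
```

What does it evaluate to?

Applying '-137 days' to 2033-10-02: counting 137 days back gives 2033-05-18.
Applying '-617 days' to 2033-05-18: counting 617 days back gives 2031-09-09.
Applying '+387 days' to 2031-09-09: counting 387 days forward gives 2032-09-30.

2032-09-30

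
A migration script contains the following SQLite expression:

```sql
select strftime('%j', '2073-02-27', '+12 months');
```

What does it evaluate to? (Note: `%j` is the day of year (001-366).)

First apply '+12 months': 2073-02-27 → 2074-02-27.
Day-of-year for 2074-02-27: days since 2074-01-01 inclusive = 58, zero-padded to 058.

058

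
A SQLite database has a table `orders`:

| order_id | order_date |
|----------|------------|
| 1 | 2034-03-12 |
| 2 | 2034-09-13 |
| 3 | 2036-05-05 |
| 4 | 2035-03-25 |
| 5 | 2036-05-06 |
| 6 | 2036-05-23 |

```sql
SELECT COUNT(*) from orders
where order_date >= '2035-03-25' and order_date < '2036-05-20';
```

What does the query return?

3

Rows in [2035-03-25, 2036-05-20): 2036-05-05, 2035-03-25, 2036-05-06 → 3 rows.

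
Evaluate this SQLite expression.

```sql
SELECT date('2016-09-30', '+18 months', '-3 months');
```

2017-12-30

Adding +18 months to 2016-09-30 gives 2018-03-30.
Adding -3 months to 2018-03-30 gives 2017-12-30.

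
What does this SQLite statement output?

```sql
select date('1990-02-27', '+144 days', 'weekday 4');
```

Applying '+144 days' to 1990-02-27: counting 144 days forward gives 1990-07-21.
`weekday 4` advances to the next Thursday; 1990-07-21 is a Saturday, so it moves forward to 1990-07-26.

1990-07-26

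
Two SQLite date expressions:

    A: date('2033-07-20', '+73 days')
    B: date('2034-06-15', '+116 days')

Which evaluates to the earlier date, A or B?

A = 2033-10-01.
B = 2034-10-09.
A is earlier.

A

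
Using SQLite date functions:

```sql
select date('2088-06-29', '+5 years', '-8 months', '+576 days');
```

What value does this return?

2094-05-28

Adding +5 years to 2088-06-29 gives 2093-06-29.
Adding -8 months to 2093-06-29 gives 2092-10-29.
Applying '+576 days' to 2092-10-29: counting 576 days forward gives 2094-05-28.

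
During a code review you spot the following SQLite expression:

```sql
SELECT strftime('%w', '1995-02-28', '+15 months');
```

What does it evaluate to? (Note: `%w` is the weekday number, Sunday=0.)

First apply '+15 months': 1995-02-28 → 1996-05-28.
1996-05-28 is a Tuesday; with Sunday=0 that is 2.

2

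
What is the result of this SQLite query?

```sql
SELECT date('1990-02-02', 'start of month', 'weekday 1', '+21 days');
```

1990-02-26

`start of month` rewinds 1990-02-02 to 1990-02-01.
`weekday 1` advances to the next Monday; 1990-02-01 is a Thursday, so it moves forward to 1990-02-05.
Advancing 21 more days within February lands on 1990-02-26.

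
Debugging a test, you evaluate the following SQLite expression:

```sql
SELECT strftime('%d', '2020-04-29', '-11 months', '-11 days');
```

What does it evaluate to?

First apply '-11 months', '-11 days': 2020-04-29 → 2019-05-18.
`%d` extracts the 2-digit day of month: 18.

18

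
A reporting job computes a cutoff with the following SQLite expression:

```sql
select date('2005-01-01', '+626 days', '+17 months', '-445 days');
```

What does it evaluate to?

Applying '+626 days' to 2005-01-01: counting 626 days forward gives 2006-09-19.
Adding +17 months to 2006-09-19 gives 2008-02-19.
Applying '-445 days' to 2008-02-19: counting 445 days back gives 2006-12-01.

2006-12-01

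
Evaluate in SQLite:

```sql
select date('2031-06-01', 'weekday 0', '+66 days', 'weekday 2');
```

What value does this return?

2031-08-12

`weekday 0` advances to the next Sunday; 2031-06-01 is already a Sunday, so it stays at 2031-06-01.
Applying '+66 days' to 2031-06-01: counting 66 days forward gives 2031-08-06.
`weekday 2` advances to the next Tuesday; 2031-08-06 is a Wednesday, so it moves forward to 2031-08-12.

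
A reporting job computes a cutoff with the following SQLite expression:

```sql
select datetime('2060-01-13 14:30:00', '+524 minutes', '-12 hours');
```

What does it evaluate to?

2060-01-13 11:14:00

524 minutes = 8h 44m; +524 minutes from 2060-01-13 14:30:00 is 2060-01-13 23:14:00.
-12 hours from 2060-01-13 23:14:00 is 2060-01-13 11:14:00.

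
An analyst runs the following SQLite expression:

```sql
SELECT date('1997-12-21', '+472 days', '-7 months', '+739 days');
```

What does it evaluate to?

2000-09-15

Applying '+472 days' to 1997-12-21: counting 472 days forward gives 1999-04-07.
Adding -7 months to 1999-04-07 gives 1998-09-07.
Applying '+739 days' to 1998-09-07: counting 739 days forward gives 2000-09-15.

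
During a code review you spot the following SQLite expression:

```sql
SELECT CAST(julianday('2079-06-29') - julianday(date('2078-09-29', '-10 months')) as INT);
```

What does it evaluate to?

Adding -10 months to 2078-09-29 gives 2077-11-29.
1 day remains in November 2077 after the 29th (30 − 29).
Full months from December 2077 through May 2079 contribute their day counts.
Then 29 days into June 2079.
Total: 1 + 31 + 31 + 28 + 31 + 30 + 31 + 30 + 31 + 31 + 30 + 31 + 30 + 31 + 31 + 28 + 31 + 30 + 31 + 29 = 577.

577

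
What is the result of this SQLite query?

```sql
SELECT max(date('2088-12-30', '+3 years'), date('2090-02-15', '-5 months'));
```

date('2088-12-30', '+3 years') → 2091-12-30.
date('2090-02-15', '-5 months') → 2089-09-15.
Later of the two is 2091-12-30.

2091-12-30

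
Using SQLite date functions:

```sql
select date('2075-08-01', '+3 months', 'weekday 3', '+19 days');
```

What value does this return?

Adding +3 months to 2075-08-01 gives 2075-11-01.
`weekday 3` advances to the next Wednesday; 2075-11-01 is a Friday, so it moves forward to 2075-11-06.
Advancing 19 more days within November lands on 2075-11-25.

2075-11-25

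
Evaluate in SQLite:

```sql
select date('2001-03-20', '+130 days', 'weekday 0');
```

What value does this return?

2001-07-29

Applying '+130 days' to 2001-03-20: counting 130 days forward gives 2001-07-28.
`weekday 0` advances to the next Sunday; 2001-07-28 is a Saturday, so it moves forward to 2001-07-29.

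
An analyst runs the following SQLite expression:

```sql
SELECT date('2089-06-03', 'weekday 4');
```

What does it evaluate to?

2089-06-09

`weekday 4` advances to the next Thursday; 2089-06-03 is a Friday, so it moves forward to 2089-06-09.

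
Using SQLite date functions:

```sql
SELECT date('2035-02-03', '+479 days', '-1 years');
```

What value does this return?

2035-05-27

Applying '+479 days' to 2035-02-03: counting 479 days forward gives 2036-05-27.
Adding -1 year to 2036-05-27 gives 2035-05-27.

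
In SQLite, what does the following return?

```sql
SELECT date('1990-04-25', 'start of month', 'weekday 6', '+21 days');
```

1990-04-28

`start of month` rewinds 1990-04-25 to 1990-04-01.
`weekday 6` advances to the next Saturday; 1990-04-01 is a Sunday, so it moves forward to 1990-04-07.
Advancing 21 more days within April lands on 1990-04-28.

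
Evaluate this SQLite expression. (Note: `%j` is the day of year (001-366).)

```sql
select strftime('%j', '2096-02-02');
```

Day-of-year for 2096-02-02: days since 2096-01-01 inclusive = 33, zero-padded to 033.

033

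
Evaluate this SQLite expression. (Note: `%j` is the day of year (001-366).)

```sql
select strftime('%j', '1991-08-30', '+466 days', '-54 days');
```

289

First apply '+466 days', '-54 days': 1991-08-30 → 1992-10-15.
Day-of-year for 1992-10-15: days since 1992-01-01 inclusive = 289, zero-padded to 289.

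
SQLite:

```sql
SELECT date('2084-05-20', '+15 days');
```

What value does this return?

2084-06-04

May 2084 has 31 days; 11 remain after the 20th, so 12 days reach 2084-06-01.
Advancing 3 more days within June lands on 2084-06-04.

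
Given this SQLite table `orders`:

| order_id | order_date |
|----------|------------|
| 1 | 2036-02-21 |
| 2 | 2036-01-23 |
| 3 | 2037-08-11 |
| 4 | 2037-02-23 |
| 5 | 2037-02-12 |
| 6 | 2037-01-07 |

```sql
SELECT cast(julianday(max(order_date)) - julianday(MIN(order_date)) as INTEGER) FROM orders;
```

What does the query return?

MIN = 2036-01-23, MAX = 2037-08-11.
8 days remain in January 2036 after the 23rd (31 − 23).
Full months from February 2036 through July 2037 contribute their day counts.
Then 11 days into August 2037.
Total: 8 + 29 + 31 + 30 + 31 + 30 + 31 + 31 + 30 + 31 + 30 + 31 + 31 + 28 + 31 + 30 + 31 + 30 + 31 + 11 = 566.

566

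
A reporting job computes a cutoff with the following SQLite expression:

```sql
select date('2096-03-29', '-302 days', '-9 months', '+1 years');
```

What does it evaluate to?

2095-09-01

Applying '-302 days' to 2096-03-29: counting 302 days back gives 2095-06-01.
Adding -9 months to 2095-06-01 gives 2094-09-01.
Adding +1 year to 2094-09-01 gives 2095-09-01.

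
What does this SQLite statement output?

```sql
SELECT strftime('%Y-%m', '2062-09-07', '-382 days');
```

First apply '-382 days': 2062-09-07 → 2061-08-21.
`%Y-%m` extracts the year-month: 2061-08.

2061-08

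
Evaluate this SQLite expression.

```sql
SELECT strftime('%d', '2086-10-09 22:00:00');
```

09

`%d` extracts the 2-digit day of month: 09.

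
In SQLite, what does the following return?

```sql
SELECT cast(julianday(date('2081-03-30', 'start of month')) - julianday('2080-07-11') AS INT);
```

`start of month` rewinds 2081-03-30 to 2081-03-01.
20 days remain in July 2080 after the 11th (31 − 11).
Full months from August 2080 through February 2081 contribute their day counts.
Then 1 day into March 2081.
Total: 20 + 31 + 30 + 31 + 30 + 31 + 31 + 28 + 1 = 233.

233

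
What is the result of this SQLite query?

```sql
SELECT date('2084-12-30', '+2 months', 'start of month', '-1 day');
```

Adding +2 months to 2084-12-30 targets 2085-02-30. February 2085 has only 28 days, so SQLite normalizes the 2-day overflow forward to 2085-03-02.
`start of month` rewinds 2085-03-02 to 2085-03-01.
Going back 1 day from 2085-03-01 reaches 2085-02-28 (last day of February, 28 days).

2085-02-28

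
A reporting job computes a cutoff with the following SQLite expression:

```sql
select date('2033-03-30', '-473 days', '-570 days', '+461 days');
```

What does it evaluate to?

2031-08-26

Applying '-473 days' to 2033-03-30: counting 473 days back gives 2031-12-13.
Applying '-570 days' to 2031-12-13: counting 570 days back gives 2030-05-22.
Applying '+461 days' to 2030-05-22: counting 461 days forward gives 2031-08-26.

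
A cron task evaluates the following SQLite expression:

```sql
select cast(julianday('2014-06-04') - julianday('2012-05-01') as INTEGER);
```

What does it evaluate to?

30 days remain in May 2012 after the 1st (31 − 1).
Full months from June 2012 through May 2014 contribute their day counts.
Then 4 days into June 2014.
Total: 30 + 30 + 31 + 31 + 30 + 31 + 30 + 31 + 31 + 28 + 31 + 30 + 31 + 30 + 31 + 31 + 30 + 31 + 30 + 31 + 31 + 28 + 31 + 30 + 31 + 4 = 764.

764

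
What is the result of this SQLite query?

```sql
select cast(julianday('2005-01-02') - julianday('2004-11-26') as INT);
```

37

4 days remain in November 2004 after the 26th (30 − 26).
December 2004: 31 days.
Then 2 days into January 2005.
Total: 4 + 31 + 2 = 37.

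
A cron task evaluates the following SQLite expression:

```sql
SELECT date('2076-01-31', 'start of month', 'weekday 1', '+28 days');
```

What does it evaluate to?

`start of month` rewinds 2076-01-31 to 2076-01-01.
`weekday 1` advances to the next Monday; 2076-01-01 is a Wednesday, so it moves forward to 2076-01-06.
January 2076 has 31 days; 25 remain after the 6th, so 26 days reach 2076-02-01.
Advancing 2 more days within February lands on 2076-02-03.

2076-02-03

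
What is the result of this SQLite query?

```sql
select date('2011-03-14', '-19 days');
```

2011-02-23

Going back 14 days from 2011-03-14 reaches 2011-02-28 (last day of February, 28 days).
Going back 5 days within February lands on 2011-02-23.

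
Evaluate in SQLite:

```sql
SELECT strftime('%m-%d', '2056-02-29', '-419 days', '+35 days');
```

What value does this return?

First apply '-419 days', '+35 days': 2056-02-29 → 2055-02-10.
`%m-%d` extracts the month-day: 02-10.

02-10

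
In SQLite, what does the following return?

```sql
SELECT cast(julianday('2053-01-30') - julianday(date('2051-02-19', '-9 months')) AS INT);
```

Adding -9 months to 2051-02-19 gives 2050-05-19.
12 days remain in May 2050 after the 19th (31 − 19).
Full months from June 2050 through December 2052 contribute their day counts.
Then 30 days into January 2053.
Total: 12 + 30 + 31 + 31 + 30 + 31 + 30 + 31 + 31 + 28 + 31 + 30 + 31 + 30 + 31 + 31 + 30 + 31 + 30 + 31 + 31 + 29 + 31 + 30 + 31 + 30 + 31 + 31 + 30 + 31 + 30 + 31 + 30 = 987.

987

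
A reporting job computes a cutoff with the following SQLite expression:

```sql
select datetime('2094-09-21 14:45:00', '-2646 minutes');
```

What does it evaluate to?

2094-09-19 18:39:00

2646 minutes = 44h 6m; -2646 minutes from 2094-09-21 14:45:00 is 2094-09-19 18:39:00 (crosses midnight).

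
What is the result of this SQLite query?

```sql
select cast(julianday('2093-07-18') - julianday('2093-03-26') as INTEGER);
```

5 days remain in March 2093 after the 26th (31 − 26).
April 2093: 30 days.
May 2093: 31 days.
June 2093: 30 days.
Then 18 days into July 2093.
Total: 5 + 30 + 31 + 30 + 18 = 114.

114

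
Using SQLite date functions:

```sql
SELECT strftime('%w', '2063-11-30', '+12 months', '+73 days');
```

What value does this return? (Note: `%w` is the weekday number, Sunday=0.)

3

First apply '+12 months', '+73 days': 2063-11-30 → 2065-02-11.
2065-02-11 is a Wednesday; with Sunday=0 that is 3.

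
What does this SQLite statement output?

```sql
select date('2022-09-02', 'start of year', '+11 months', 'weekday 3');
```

2022-12-07

`start of year` rewinds 2022-09-02 to 2022-01-01.
Adding +11 months to 2022-01-01 gives 2022-12-01.
`weekday 3` advances to the next Wednesday; 2022-12-01 is a Thursday, so it moves forward to 2022-12-07.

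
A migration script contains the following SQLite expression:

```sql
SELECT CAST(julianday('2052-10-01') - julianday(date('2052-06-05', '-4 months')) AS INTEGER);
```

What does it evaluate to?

Adding -4 months to 2052-06-05 gives 2052-02-05.
24 days remain in February 2052 after the 5th (29 − 5).
Full months from March 2052 through September 2052 contribute their day counts.
Then 1 day into October 2052.
Total: 24 + 31 + 30 + 31 + 30 + 31 + 31 + 30 + 1 = 239.

239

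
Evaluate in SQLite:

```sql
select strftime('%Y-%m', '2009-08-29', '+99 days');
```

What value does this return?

First apply '+99 days': 2009-08-29 → 2009-12-06.
`%Y-%m` extracts the year-month: 2009-12.

2009-12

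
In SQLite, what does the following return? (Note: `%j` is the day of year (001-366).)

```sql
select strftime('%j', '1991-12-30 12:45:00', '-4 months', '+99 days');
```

First apply '-4 months', '+99 days': 1991-12-30 12:45:00 → 1991-12-07 12:45:00.
Day-of-year for 1991-12-07: days since 1991-01-01 inclusive = 341, zero-padded to 341.

341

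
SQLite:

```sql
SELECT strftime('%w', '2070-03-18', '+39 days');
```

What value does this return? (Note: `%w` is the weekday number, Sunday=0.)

First apply '+39 days': 2070-03-18 → 2070-04-26.
2070-04-26 is a Saturday; with Sunday=0 that is 6.

6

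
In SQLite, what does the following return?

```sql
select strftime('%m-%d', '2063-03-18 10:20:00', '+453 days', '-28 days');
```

First apply '+453 days', '-28 days': 2063-03-18 10:20:00 → 2064-05-16 10:20:00.
`%m-%d` extracts the month-day: 05-16.

05-16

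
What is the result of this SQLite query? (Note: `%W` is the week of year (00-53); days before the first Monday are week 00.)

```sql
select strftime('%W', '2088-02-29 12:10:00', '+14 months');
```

17

First apply '+14 months': 2088-02-29 12:10:00 → 2089-04-29 12:10:00.
2089-04-29 is a Friday. SQLite's %W counts Mondays since the year started; the result is 17.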